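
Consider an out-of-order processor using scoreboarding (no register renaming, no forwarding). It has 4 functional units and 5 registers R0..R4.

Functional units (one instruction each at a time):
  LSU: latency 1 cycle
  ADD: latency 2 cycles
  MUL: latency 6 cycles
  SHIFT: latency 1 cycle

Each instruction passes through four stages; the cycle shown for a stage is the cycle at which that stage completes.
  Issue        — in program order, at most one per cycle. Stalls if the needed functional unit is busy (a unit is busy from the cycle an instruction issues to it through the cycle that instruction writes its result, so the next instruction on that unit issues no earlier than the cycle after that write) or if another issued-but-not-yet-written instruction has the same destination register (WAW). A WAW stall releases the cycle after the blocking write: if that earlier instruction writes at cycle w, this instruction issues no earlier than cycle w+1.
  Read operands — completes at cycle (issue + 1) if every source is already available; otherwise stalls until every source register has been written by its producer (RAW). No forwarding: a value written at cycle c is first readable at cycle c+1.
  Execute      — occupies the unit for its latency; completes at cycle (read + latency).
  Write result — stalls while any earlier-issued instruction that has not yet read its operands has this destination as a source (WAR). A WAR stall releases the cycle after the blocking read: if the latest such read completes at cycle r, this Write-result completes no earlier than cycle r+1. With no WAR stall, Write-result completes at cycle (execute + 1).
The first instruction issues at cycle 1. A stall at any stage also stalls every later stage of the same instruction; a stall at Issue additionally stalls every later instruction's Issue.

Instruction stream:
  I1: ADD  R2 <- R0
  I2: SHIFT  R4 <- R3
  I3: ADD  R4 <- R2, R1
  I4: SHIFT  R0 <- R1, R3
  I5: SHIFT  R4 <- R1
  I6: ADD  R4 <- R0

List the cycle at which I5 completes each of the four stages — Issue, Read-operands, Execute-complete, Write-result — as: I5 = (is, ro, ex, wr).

[1] issue I1 (ADD)
[2] I1 read-ops | issue I2 (SHIFT)
[3] I2 read-ops
[4] I1 finished on ADD | I2 finished on SHIFT
[5] I1→R2 | I2→R4
[6] issue I3 (ADD)
[7] I3 read-ops | issue I4 (SHIFT)
[8] I4 read-ops
[9] I3 finished on ADD | I4 finished on SHIFT
[10] I3→R4 | I4→R0
[11] issue I5 (SHIFT)
[12] I5 read-ops
[13] I5 finished on SHIFT
[14] I5→R4
[15] issue I6 (ADD)
[16] I6 read-ops
[18] I6 finished on ADD
[19] I6→R4

I5 = (11, 12, 13, 14)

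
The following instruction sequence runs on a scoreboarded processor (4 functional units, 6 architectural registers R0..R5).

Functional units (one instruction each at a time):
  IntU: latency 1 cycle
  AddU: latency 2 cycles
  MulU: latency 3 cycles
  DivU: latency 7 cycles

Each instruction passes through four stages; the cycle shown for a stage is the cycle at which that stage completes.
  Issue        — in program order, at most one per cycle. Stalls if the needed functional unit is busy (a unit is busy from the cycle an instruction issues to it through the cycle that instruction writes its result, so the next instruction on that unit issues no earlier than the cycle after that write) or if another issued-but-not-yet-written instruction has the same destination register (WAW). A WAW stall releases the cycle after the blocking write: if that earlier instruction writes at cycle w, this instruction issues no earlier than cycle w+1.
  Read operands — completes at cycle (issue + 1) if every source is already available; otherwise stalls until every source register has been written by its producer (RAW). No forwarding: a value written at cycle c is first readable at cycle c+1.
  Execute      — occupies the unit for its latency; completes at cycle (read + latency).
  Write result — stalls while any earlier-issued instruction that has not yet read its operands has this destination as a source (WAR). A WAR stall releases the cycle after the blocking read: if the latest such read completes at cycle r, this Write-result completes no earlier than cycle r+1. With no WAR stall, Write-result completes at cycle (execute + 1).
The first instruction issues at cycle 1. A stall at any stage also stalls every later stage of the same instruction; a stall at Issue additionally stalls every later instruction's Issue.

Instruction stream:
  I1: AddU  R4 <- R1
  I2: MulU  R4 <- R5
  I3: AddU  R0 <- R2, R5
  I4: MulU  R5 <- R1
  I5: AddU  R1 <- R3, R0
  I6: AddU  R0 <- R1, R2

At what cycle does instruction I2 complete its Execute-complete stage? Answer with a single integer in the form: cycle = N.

I1  is:1  ro:2  ex:4  wr:5
I2  is:6  ro:7  ex:10  wr:11  — WAW R4: wait I1 write@5
I3  is:7  ro:8  ex:10  wr:11
I4  is:12  ro:13  ex:16  wr:17  — struct: MulU busy until I2 writes@11
I5  is:13  ro:14  ex:16  wr:17
I6  is:18  ro:19  ex:21  wr:22  — struct: AddU busy until I5 writes@17

cycle = 10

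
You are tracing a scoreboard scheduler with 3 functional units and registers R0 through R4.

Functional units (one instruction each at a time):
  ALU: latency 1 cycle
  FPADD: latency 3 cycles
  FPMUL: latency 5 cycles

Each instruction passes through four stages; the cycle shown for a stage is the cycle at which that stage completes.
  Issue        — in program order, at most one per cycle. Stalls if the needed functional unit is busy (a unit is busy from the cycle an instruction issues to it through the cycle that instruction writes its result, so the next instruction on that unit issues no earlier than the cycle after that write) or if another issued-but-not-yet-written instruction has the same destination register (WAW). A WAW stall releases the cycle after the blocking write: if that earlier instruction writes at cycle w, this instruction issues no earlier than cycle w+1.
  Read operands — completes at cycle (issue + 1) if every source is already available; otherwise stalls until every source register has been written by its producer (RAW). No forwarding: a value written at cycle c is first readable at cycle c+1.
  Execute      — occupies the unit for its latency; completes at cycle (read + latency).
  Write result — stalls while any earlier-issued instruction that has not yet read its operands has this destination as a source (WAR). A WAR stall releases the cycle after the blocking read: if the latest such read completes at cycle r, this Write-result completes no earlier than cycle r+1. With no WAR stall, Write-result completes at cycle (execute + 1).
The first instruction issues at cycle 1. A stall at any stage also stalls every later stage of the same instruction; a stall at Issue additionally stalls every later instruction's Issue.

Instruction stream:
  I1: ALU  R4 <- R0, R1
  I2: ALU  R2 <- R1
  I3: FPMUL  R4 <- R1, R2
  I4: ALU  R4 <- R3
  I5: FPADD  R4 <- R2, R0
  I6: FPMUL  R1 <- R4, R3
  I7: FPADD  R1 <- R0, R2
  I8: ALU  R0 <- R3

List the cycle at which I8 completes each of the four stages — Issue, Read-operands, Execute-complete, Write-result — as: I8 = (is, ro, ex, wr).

I8 = (34, 35, 36, 37)

[I1] 1/2/3/4
[I2] 5/6/7/8  (struct: ALU busy until I1 writes@4)
[I3] 6/9/14/15  (RAW R2: wait I2 write@8)
[I4] 16/17/18/19  (WAW R4: wait I3 write@15)
[I5] 20/21/24/25  (WAW R4: wait I4 write@19)
[I6] 21/26/31/32  (RAW R4: wait I5 write@25)
[I7] 33/34/37/38  (WAW R1: wait I6 write@32)
[I8] 34/35/36/37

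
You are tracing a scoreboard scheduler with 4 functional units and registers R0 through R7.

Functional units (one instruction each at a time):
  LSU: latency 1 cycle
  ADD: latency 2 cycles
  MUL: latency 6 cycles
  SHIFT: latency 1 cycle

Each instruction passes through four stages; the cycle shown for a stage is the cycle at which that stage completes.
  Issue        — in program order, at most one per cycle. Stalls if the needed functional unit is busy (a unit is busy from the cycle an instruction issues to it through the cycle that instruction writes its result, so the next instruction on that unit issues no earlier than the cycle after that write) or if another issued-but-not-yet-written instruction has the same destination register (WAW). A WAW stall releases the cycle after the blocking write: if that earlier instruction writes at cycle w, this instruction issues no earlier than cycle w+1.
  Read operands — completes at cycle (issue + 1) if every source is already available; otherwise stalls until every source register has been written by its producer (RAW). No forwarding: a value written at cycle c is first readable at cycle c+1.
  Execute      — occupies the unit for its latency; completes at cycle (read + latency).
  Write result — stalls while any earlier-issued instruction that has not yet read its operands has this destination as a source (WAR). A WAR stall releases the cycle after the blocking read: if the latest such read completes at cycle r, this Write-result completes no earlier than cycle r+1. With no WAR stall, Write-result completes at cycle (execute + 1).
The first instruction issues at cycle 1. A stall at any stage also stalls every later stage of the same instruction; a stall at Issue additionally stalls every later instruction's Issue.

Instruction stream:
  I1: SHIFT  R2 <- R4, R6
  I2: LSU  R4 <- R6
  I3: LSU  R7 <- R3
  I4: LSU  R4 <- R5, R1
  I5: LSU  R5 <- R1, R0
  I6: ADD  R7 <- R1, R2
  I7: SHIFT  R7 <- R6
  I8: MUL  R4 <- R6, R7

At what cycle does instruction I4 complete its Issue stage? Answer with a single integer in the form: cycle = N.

[I1] 1/2/3/4
[I2] 2/3/4/5
[I3] 6/7/8/9  (struct: LSU busy until I2 writes@5)
[I4] 10/11/12/13  (struct: LSU busy until I3 writes@9)
[I5] 14/15/16/17  (struct: LSU busy until I4 writes@13)
[I6] 15/16/18/19
[I7] 20/21/22/23  (WAW R7: wait I6 write@19)
[I8] 21/24/30/31  (RAW R7: wait I7 write@23)

cycle = 10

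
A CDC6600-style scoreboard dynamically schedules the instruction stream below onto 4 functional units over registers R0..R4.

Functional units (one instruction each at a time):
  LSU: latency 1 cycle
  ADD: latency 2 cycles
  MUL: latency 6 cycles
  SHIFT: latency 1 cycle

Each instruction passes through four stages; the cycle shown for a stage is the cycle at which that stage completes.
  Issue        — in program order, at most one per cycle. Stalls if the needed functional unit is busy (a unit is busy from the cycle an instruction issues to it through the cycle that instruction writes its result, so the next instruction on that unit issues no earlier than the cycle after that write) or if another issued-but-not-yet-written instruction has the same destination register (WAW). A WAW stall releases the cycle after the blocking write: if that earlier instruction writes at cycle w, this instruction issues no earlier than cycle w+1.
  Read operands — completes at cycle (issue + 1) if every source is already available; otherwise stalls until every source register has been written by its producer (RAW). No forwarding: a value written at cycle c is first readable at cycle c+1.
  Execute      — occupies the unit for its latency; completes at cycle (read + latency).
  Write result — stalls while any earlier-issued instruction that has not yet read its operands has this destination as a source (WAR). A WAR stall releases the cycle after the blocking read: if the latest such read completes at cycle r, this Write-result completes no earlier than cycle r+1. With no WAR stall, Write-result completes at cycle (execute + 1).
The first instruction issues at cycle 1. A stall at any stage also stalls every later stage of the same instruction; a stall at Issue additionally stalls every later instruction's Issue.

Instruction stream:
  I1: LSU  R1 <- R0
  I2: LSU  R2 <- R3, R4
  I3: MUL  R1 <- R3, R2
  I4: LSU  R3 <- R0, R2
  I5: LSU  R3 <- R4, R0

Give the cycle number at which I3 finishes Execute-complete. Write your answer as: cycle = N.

cycle 1: I1 issues→LSU
cycle 2: I1 reads
cycle 3: I1 exec-done
cycle 4: I1 writes R1
cycle 5: I2 issues→LSU
cycle 6: I2 reads, I3 issues→MUL
cycle 7: I2 exec-done
cycle 8: I2 writes R2
cycle 9: I3 reads, I4 issues→LSU
cycle 10: I4 reads
cycle 11: I4 exec-done
cycle 12: I4 writes R3
cycle 13: I5 issues→LSU
cycle 14: I5 reads
cycle 15: I3 exec-done, I5 exec-done
cycle 16: I3 writes R1, I5 writes R3

cycle = 15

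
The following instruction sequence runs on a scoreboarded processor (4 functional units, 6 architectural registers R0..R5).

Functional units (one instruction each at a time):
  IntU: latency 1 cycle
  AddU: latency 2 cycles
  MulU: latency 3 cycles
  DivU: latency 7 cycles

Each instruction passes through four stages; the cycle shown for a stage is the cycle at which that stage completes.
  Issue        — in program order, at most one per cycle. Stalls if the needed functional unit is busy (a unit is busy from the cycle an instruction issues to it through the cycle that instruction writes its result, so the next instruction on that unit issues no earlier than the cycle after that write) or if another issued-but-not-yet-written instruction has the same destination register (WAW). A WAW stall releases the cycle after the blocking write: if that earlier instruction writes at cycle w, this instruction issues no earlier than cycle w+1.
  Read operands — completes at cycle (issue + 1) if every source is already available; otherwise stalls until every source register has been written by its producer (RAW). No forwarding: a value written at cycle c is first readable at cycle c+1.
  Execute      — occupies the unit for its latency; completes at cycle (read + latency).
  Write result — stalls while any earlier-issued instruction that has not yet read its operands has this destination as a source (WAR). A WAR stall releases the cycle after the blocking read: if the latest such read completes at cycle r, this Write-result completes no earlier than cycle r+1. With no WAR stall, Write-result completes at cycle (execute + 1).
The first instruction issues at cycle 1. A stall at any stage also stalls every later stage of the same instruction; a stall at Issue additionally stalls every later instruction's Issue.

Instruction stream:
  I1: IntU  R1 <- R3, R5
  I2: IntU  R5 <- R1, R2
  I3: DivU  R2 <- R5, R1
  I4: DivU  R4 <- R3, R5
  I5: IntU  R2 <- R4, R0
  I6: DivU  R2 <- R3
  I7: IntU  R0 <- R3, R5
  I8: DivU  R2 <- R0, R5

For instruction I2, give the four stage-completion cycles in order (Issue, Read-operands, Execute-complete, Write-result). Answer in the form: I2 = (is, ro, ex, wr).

[I1] 1/2/3/4
[I2] 5/6/7/8  (struct: IntU busy until I1 writes@4)
[I3] 6/9/16/17  (RAW R5: wait I2 write@8)
[I4] 18/19/26/27  (struct: DivU busy until I3 writes@17)
[I5] 19/28/29/30  (RAW R4: wait I4 write@27)
[I6] 31/32/39/40  (WAW R2: wait I5 write@30)
[I7] 32/33/34/35
[I8] 41/42/49/50  (struct: DivU busy until I6 writes@40)

I2 = (5, 6, 7, 8)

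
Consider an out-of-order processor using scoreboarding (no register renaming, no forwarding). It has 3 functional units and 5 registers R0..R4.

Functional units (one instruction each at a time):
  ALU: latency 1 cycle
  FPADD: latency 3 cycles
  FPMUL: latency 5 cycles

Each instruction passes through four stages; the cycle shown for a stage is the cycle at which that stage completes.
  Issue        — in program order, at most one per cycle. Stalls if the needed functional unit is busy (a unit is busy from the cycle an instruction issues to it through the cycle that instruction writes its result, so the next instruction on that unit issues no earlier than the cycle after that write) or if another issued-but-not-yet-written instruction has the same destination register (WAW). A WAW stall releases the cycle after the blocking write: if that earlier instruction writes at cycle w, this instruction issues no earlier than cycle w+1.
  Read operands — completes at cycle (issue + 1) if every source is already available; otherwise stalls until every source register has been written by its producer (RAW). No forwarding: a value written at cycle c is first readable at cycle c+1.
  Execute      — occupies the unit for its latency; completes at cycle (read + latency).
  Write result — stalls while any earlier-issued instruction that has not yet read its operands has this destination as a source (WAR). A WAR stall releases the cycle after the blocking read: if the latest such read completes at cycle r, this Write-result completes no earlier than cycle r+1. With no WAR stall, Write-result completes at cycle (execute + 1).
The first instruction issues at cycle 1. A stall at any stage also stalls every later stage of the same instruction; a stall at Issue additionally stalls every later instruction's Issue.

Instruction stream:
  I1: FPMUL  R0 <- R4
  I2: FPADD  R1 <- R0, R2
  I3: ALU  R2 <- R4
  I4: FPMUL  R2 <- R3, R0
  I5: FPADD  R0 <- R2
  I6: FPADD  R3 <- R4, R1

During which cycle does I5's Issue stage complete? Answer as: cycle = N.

cycle = 14

1) issue 1, read 2, done 7, write 8
2) issue 2, read 9, done 12, write 13  <RAW R0: wait I1 write@8>
3) issue 3, read 4, done 5, write 10  <WAR R2: wait I2 read@9>
4) issue 11, read 12, done 17, write 18  <WAW R2: wait I3 write@10>
5) issue 14, read 19, done 22, write 23  <struct: FPADD busy until I2 writes@13 / RAW R2: wait I4 write@18>
6) issue 24, read 25, done 28, write 29  <struct: FPADD busy until I5 writes@23>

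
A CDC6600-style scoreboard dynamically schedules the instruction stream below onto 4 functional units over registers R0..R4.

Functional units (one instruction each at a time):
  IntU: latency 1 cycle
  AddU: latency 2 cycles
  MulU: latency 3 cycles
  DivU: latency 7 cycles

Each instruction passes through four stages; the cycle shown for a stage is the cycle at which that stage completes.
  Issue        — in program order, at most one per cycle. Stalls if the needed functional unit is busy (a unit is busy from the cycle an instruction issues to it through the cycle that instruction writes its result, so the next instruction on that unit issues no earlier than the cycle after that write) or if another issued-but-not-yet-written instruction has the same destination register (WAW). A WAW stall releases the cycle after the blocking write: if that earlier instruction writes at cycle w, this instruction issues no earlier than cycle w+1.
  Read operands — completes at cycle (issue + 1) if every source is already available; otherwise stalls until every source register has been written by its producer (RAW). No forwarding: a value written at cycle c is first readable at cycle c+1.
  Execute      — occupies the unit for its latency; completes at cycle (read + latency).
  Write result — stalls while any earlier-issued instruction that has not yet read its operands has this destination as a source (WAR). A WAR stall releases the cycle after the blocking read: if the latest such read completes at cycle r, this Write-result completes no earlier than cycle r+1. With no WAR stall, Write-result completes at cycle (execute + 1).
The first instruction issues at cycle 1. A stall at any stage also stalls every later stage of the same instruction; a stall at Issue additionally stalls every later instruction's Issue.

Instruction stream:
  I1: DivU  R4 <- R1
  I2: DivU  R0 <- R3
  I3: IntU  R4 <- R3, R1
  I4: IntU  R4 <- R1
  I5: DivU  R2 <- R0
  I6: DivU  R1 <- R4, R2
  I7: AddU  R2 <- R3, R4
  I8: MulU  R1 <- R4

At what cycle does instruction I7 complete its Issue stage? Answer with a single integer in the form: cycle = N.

cycle = 32

cycle 1: issue I1 (DivU)
cycle 2: I1 read-ops
cycle 9: I1 finished on DivU
cycle 10: I1→R4
cycle 11: issue I2 (DivU)
cycle 12: I2 read-ops, issue I3 (IntU)
cycle 13: I3 read-ops
cycle 14: I3 finished on IntU
cycle 15: I3→R4
cycle 16: issue I4 (IntU)
cycle 17: I4 read-ops
cycle 18: I4 finished on IntU
cycle 19: I2 finished on DivU, I4→R4
cycle 20: I2→R0
cycle 21: issue I5 (DivU)
cycle 22: I5 read-ops
cycle 29: I5 finished on DivU
cycle 30: I5→R2
cycle 31: issue I6 (DivU)
cycle 32: I6 read-ops, issue I7 (AddU)
cycle 33: I7 read-ops
cycle 35: I7 finished on AddU
cycle 36: I7→R2
cycle 39: I6 finished on DivU
cycle 40: I6→R1
cycle 41: issue I8 (MulU)
cycle 42: I8 read-ops
cycle 45: I8 finished on MulU
cycle 46: I8→R1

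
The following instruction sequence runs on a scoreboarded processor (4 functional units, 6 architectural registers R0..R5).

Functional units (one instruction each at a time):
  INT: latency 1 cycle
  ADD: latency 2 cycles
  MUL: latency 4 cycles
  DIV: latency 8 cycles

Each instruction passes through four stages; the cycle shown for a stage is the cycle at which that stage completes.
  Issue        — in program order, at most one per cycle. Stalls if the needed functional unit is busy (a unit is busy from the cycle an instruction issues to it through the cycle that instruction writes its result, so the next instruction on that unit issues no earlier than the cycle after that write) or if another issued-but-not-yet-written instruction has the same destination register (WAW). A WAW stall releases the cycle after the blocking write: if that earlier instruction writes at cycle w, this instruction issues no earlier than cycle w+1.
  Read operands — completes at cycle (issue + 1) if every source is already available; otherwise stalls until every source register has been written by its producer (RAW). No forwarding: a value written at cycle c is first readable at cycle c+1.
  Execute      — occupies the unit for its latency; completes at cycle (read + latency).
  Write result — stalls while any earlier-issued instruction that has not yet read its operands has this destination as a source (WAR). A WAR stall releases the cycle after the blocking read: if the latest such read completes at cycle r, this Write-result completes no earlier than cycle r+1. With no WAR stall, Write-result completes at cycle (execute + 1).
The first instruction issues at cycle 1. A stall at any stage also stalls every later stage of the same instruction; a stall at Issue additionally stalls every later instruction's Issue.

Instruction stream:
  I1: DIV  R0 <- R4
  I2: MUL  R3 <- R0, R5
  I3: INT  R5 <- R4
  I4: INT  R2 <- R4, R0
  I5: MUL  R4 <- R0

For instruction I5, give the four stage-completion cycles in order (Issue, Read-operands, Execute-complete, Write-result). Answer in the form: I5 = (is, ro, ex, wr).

I1  is:1  ro:2  ex:10  wr:11
I2  is:2  ro:12  ex:16  wr:17  — RAW R0: wait I1 write@11
I3  is:3  ro:4  ex:5  wr:13  — WAR R5: wait I2 read@12
I4  is:14  ro:15  ex:16  wr:17  — struct: INT busy until I3 writes@13
I5  is:18  ro:19  ex:23  wr:24  — struct: MUL busy until I2 writes@17

I5 = (18, 19, 23, 24)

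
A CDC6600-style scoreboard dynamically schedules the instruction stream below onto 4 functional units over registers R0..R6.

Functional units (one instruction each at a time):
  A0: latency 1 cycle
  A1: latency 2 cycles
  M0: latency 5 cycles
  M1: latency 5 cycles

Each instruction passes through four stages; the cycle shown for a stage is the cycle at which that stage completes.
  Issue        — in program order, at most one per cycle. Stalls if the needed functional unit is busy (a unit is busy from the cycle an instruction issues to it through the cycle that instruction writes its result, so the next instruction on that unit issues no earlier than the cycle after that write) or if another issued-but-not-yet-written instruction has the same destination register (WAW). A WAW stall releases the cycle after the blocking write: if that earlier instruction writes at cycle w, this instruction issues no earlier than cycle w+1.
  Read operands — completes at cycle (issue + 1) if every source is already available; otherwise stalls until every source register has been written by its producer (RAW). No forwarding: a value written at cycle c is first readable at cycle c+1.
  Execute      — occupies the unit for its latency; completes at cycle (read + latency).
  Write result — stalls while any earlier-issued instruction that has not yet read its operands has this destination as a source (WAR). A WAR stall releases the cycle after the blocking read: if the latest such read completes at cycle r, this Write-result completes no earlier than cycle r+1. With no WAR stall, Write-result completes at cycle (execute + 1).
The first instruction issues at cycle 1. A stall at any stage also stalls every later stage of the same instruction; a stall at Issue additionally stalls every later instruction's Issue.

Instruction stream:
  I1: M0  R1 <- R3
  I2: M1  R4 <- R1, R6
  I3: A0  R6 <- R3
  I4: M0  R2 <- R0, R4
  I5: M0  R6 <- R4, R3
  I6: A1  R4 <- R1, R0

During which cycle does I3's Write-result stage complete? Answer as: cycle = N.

t=1  I1→M0
t=2  I1 RO · I2→M1
t=3  I3→A0
t=4  I3 RO
t=5  I3 EX
t=7  I1 EX
t=8  I1 WR R1
t=9  I2 RO · I4→M0
t=10  I3 WR R6
t=14  I2 EX
t=15  I2 WR R4
t=16  I4 RO
t=21  I4 EX
t=22  I4 WR R2
t=23  I5→M0
t=24  I5 RO · I6→A1
t=25  I6 RO
t=27  I6 EX
t=28  I6 WR R4
t=29  I5 EX
t=30  I5 WR R6

cycle = 10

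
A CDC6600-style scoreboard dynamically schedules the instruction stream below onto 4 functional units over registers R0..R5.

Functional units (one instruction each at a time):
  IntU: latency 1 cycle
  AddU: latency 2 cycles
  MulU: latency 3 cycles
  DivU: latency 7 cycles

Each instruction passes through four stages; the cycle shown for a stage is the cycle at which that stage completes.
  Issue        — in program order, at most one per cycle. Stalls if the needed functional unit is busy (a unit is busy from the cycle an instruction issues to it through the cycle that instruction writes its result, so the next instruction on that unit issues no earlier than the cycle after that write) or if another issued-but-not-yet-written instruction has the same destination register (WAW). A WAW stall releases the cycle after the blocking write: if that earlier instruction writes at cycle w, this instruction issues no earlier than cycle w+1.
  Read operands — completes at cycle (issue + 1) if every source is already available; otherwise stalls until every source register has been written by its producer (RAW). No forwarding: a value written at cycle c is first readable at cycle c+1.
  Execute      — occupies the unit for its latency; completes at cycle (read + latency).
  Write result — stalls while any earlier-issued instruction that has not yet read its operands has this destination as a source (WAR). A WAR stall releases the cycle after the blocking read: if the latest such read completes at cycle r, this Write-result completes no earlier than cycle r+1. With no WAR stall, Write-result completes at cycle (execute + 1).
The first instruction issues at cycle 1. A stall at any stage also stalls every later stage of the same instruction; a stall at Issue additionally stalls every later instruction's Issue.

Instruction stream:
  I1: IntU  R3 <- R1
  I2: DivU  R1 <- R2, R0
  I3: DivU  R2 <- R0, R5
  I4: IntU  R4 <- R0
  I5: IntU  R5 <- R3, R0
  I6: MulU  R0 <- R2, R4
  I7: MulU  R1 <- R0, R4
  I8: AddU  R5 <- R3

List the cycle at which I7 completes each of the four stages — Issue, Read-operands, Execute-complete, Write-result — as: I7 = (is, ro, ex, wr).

t=1  I1→IntU
t=2  I1 RO · I2→DivU
t=3  I1 EX · I2 RO
t=4  I1 WR R3
t=10  I2 EX
t=11  I2 WR R1
t=12  I3→DivU
t=13  I3 RO · I4→IntU
t=14  I4 RO
t=15  I4 EX
t=16  I4 WR R4
t=17  I5→IntU
t=18  I5 RO · I6→MulU
t=19  I5 EX
t=20  I3 EX · I5 WR R5
t=21  I3 WR R2
t=22  I6 RO
t=25  I6 EX
t=26  I6 WR R0
t=27  I7→MulU
t=28  I7 RO · I8→AddU
t=29  I8 RO
t=31  I7 EX · I8 EX
t=32  I7 WR R1 · I8 WR R5

I7 = (27, 28, 31, 32)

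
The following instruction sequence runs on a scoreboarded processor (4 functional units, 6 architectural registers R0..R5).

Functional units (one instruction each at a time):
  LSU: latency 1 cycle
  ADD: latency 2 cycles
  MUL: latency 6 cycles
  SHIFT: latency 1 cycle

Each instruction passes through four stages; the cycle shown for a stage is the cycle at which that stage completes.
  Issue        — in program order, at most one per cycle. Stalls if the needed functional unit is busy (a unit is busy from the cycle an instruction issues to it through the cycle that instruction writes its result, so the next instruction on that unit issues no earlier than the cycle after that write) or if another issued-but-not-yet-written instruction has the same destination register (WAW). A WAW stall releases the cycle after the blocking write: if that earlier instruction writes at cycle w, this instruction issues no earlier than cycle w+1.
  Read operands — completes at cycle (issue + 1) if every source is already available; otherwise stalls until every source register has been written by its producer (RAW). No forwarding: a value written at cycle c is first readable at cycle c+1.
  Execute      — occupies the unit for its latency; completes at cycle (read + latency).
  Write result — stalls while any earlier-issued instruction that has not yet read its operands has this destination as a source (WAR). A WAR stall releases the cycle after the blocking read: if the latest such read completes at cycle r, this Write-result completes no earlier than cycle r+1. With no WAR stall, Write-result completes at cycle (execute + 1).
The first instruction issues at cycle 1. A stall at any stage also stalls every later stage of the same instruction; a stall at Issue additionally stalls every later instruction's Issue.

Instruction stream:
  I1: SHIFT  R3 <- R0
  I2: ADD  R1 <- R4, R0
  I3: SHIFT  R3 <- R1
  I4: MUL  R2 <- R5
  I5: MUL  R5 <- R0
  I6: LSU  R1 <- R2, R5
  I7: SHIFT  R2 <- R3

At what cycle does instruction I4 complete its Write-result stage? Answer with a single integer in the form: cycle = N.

t=1  I1 dispatched to SHIFT
t=2  I1 operands ready | I2 dispatched to ADD
t=3  I1 complete | I2 operands ready
t=4  R3←I1
t=5  I2 complete | I3 dispatched to SHIFT
t=6  R1←I2 | I4 dispatched to MUL
t=7  I3 operands ready | I4 operands ready
t=8  I3 complete
t=9  R3←I3
t=13  I4 complete
t=14  R2←I4
t=15  I5 dispatched to MUL
t=16  I5 operands ready | I6 dispatched to LSU
t=17  I7 dispatched to SHIFT
t=18  I7 operands ready
t=19  I7 complete
t=22  I5 complete
t=23  R5←I5
t=24  I6 operands ready
t=25  I6 complete | R2←I7
t=26  R1←I6

cycle = 14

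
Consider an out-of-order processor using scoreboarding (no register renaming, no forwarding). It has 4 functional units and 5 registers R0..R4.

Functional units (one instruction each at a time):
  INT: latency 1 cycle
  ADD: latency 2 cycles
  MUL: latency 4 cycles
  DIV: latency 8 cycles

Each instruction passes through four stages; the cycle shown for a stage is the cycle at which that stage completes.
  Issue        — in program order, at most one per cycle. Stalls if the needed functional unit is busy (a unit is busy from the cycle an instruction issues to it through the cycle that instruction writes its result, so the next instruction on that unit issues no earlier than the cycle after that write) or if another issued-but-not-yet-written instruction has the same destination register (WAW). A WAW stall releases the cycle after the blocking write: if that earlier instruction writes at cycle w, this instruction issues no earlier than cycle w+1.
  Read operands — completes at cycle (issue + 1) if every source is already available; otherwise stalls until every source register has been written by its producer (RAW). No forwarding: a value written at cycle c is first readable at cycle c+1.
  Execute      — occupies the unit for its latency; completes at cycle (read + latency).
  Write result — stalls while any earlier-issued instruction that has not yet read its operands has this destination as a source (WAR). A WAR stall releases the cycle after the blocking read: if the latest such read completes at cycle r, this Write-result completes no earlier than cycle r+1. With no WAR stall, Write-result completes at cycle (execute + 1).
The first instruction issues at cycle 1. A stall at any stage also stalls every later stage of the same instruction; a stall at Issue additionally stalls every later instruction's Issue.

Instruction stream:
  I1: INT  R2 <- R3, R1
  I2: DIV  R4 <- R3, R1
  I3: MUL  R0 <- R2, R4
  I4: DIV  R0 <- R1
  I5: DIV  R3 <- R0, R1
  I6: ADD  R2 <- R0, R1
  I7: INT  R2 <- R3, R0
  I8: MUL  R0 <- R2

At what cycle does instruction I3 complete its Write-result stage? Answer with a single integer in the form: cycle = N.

cycle = 18

  I1 | 1 | 2 | 3 | 4
  I2 | 2 | 3 | 11 | 12
  I3 | 3 | 13 | 17 | 18   RAW R4: wait I2 write@12
  I4 | 19 | 20 | 28 | 29   WAW R0: wait I3 write@18
  I5 | 30 | 31 | 39 | 40   struct: DIV busy until I4 writes@29
  I6 | 31 | 32 | 34 | 35
  I7 | 36 | 41 | 42 | 43   WAW R2: wait I6 write@35 · RAW R3: wait I5 write@40
  I8 | 37 | 44 | 48 | 49   RAW R2: wait I7 write@43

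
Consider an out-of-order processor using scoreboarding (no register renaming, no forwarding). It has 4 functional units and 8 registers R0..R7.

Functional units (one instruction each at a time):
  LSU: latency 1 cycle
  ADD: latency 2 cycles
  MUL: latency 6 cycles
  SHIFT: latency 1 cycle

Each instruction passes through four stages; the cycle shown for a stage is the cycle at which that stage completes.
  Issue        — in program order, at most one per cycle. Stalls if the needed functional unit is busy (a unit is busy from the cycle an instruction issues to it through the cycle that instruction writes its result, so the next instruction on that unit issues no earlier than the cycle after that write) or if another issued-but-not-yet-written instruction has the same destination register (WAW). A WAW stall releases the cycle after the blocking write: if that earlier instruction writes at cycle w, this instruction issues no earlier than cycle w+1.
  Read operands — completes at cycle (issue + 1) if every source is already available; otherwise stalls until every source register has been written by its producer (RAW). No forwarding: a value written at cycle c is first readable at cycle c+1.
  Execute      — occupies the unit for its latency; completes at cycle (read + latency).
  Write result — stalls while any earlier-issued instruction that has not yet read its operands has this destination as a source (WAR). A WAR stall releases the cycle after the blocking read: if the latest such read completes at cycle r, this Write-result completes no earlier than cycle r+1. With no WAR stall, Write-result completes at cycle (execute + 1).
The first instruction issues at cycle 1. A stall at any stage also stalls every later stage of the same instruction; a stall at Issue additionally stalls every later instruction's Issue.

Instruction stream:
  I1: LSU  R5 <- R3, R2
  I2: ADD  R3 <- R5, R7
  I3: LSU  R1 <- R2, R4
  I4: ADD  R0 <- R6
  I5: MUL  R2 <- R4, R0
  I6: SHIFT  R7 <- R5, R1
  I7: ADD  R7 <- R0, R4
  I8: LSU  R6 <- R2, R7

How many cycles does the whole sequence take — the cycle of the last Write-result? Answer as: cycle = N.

cycle = 24

[I1] 1/2/3/4
[I2] 2/5/7/8  (RAW R5: wait I1 write@4)
[I3] 5/6/7/8  (struct: LSU busy until I1 writes@4)
[I4] 9/10/12/13  (struct: ADD busy until I2 writes@8)
[I5] 10/14/20/21  (RAW R0: wait I4 write@13)
[I6] 11/12/13/14
[I7] 15/16/18/19  (WAW R7: wait I6 write@14)
[I8] 16/22/23/24  (RAW R2: wait I5 write@21)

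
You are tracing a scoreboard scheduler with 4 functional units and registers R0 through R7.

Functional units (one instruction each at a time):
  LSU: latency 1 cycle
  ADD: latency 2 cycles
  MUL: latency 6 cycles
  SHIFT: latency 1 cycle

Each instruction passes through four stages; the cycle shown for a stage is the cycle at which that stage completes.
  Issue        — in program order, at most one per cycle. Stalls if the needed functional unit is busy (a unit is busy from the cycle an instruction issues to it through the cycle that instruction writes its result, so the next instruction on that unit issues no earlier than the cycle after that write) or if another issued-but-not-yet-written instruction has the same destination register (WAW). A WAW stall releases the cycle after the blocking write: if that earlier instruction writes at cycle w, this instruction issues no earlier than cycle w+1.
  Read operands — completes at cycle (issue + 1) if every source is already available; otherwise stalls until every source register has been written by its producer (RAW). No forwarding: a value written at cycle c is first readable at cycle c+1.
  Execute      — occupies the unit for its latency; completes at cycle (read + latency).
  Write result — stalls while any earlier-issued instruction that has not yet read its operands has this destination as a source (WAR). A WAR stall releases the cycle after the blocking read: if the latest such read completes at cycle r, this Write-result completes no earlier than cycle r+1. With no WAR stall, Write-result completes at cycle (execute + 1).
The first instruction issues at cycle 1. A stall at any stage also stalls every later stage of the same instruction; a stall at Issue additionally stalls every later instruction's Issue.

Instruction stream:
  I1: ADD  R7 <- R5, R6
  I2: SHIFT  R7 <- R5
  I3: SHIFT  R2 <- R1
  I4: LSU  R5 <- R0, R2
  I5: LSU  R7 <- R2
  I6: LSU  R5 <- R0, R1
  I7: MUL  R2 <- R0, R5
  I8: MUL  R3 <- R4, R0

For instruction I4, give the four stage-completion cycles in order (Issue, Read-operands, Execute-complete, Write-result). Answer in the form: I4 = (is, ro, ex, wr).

cycle 1: I1 issues→ADD
cycle 2: I1 reads
cycle 4: I1 exec-done
cycle 5: I1 writes R7
cycle 6: I2 issues→SHIFT
cycle 7: I2 reads
cycle 8: I2 exec-done
cycle 9: I2 writes R7
cycle 10: I3 issues→SHIFT
cycle 11: I3 reads, I4 issues→LSU
cycle 12: I3 exec-done
cycle 13: I3 writes R2
cycle 14: I4 reads
cycle 15: I4 exec-done
cycle 16: I4 writes R5
cycle 17: I5 issues→LSU
cycle 18: I5 reads
cycle 19: I5 exec-done
cycle 20: I5 writes R7
cycle 21: I6 issues→LSU
cycle 22: I6 reads, I7 issues→MUL
cycle 23: I6 exec-done
cycle 24: I6 writes R5
cycle 25: I7 reads
cycle 31: I7 exec-done
cycle 32: I7 writes R2
cycle 33: I8 issues→MUL
cycle 34: I8 reads
cycle 40: I8 exec-done
cycle 41: I8 writes R3

I4 = (11, 14, 15, 16)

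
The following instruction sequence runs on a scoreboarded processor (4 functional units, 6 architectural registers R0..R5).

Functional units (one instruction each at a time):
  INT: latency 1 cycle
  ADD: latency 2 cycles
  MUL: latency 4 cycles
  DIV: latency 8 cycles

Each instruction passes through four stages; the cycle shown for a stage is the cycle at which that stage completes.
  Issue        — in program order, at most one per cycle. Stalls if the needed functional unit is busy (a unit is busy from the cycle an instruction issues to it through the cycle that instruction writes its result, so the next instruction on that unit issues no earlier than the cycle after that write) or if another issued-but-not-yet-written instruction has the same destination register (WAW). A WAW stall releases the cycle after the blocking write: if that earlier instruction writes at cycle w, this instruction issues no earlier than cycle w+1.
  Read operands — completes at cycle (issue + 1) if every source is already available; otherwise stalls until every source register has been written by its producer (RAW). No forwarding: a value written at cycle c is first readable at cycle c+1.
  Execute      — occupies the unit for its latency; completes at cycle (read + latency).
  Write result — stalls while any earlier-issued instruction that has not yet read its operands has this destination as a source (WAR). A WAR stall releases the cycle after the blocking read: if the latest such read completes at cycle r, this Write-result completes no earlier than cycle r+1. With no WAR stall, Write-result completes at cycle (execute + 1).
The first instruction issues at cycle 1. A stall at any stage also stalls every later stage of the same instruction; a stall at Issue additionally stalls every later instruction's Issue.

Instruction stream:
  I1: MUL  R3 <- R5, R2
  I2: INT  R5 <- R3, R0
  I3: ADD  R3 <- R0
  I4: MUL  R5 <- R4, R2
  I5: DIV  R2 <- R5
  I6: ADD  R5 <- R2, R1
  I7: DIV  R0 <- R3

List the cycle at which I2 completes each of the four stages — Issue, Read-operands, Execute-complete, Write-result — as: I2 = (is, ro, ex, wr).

1) issue 1, read 2, done 6, write 7
2) issue 2, read 8, done 9, write 10  <RAW R3: wait I1 write@7>
3) issue 8, read 9, done 11, write 12  <WAW R3: wait I1 write@7>
4) issue 11, read 12, done 16, write 17  <WAW R5: wait I2 write@10>
5) issue 12, read 18, done 26, write 27  <RAW R5: wait I4 write@17>
6) issue 18, read 28, done 30, write 31  <WAW R5: wait I4 write@17 / RAW R2: wait I5 write@27>
7) issue 28, read 29, done 37, write 38  <struct: DIV busy until I5 writes@27>

I2 = (2, 8, 9, 10)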